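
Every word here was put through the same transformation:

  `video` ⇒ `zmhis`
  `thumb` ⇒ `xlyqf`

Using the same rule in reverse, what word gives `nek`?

jag

Compare letters: v→z is +4, i→m is +4, d→h is +4 — a constant shift. Each letter is shifted forward by 4 in the alphabet (a Caesar shift of +4).
Reversing it on nek: n−4=j, e−4=a, k−4=g.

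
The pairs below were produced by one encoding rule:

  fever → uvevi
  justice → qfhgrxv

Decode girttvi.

trigger

Each pair mirrors across the alphabet (f↔u, e↔v, v↔e): positions sum to 25. Each letter is replaced by its mirror in the alphabet: a↔z, b↔y, c↔x, and so on (the Atbash cipher).
Decoding girttvi: g↔t, i↔r, r↔i, t↔g, t↔g, v↔e, i↔r.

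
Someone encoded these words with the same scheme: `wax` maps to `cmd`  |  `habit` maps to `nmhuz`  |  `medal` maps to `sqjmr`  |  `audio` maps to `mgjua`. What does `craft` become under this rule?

The shift depends on letter class: consonant w→c is +6, but vowel a→m is +12. Vowels shift forward by 12 and consonants shift forward by 6.
Applying it to craft: c(cons)+6=i, r(cons)+6=x, a(vowel)+12=m, f(cons)+6=l, t(cons)+6=z.

ixmlz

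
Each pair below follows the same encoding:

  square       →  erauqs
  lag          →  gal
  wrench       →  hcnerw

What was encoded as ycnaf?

fancy

The word is simply reversed.
Undoing it on ycnaf: then reverse → fancy.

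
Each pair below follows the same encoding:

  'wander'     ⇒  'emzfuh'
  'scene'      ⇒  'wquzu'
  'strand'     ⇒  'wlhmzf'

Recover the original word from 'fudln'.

depth

w(22)→e(4) and a(0)→m(12) fit y≡15x+12 (mod 26); the inverse of 15 mod 26 is 7. This is an affine cipher: with a=0,…,z=25, each position x becomes (15x+12) mod 26.
Undoing it on fudln: f(5)→7·(5−12)≡3=d; u(20)→7·(20−12)≡4=e; d(3)→7·(3−12)≡15=p; l(11)→7·(11−12)≡19=t; n(13)→7·(13−12)≡7=h (all mod 26).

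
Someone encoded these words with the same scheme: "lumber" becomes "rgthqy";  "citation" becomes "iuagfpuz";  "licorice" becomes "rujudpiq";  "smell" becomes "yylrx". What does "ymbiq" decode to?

sauce

Shifts by position in lumber: pos 0: l→r (+6), pos 1: u→g (+12), pos 2: m→t (+7), pos 3: b→h (+6), pos 4: e→q (+12), pos 5: r→y (+7) — repeating every 3. The shifts repeat in a cycle of length 3: positions 0,1,… shift by +6, +12, +7, then the pattern repeats.
Undoing it on ymbiq: y−6=s, m−12=a, b−7=u, i−6=c, q−12=e.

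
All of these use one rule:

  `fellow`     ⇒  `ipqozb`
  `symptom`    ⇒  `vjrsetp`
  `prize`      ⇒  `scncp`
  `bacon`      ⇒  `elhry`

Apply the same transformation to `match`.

plyfs

Shifts by position in fellow: pos 0: f→i (+3), pos 1: e→p (+11), pos 2: l→q (+5), pos 3: l→o (+3), pos 4: o→z (+11), pos 5: w→b (+5) — repeating every 3. It's a Vigenère-style cipher with numeric key [3,11,5]: position i shifts by key[i mod 3].
Applying it to match: m+3=p, a+11=l, t+5=y, c+3=f, h+11=s.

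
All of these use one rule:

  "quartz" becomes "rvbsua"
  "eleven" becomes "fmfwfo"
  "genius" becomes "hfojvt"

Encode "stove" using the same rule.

tupwf

Compare letters: q→r is +1, u→v is +1, a→b is +1 — a constant shift. This is a Caesar cipher with shift 1.
Applying it to stove: s+1=t, t+1=u, o+1=p, v+1=w, e+1=f.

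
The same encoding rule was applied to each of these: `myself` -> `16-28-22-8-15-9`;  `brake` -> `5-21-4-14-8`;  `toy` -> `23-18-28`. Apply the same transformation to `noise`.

17-18-12-22-8

m is letter #13 and maps to 16: an offset of 3. The number is (letter's place in the alphabet, a=1) + 3.
On noise: n=14→17, o=15→18, i=9→12, s=19→22, e=5→8.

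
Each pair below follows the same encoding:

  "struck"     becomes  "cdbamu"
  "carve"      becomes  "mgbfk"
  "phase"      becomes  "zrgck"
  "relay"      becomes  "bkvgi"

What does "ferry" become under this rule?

pkbbi

The shift depends on letter class: consonant s→c is +10, but vowel u→a is +6. Two shifts are in play — +6 for a/e/i/o/u, +10 for every other letter.
Applying it to ferry: f(cons)+10=p, e(vowel)+6=k, r(cons)+10=b, r(cons)+10=b, y(cons)+10=i.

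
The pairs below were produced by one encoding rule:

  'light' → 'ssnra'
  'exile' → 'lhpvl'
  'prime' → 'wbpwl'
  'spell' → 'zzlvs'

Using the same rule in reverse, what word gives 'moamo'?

It's a Vigenère-style cipher with numeric key [7,10]: position i shifts by key[i mod 2].
Decoding moamo: m−7=f, o−10=e, a−7=t, m−10=c, o−7=h.

fetch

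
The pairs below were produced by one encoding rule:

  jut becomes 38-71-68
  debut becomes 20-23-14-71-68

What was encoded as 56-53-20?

j(#10)→38 and u(#21)→71: differences scale by 3, so n = 3·pos + 8. Each letter becomes 3×(its alphabet position, a=1..z=26) + 8.
Reversing it on 56-53-20: 56→(56−8)÷3=16=p, 53→(53−8)÷3=15=o, 20→(20−8)÷3=4=d.

pod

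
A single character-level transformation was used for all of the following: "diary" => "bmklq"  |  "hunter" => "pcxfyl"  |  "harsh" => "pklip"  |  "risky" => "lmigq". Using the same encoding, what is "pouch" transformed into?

d(3)→b(1) and i(8)→m(12) fit y≡23x+10 (mod 26); the inverse of 23 mod 26 is 17. Treating letters as 0–25, the rule is x ↦ 23x + 10 (mod 26).
On pouch: p(15)→23·15+10≡17=r; o(14)→23·14+10≡20=u; u(20)→23·20+10≡2=c; c(2)→23·2+10≡4=e; h(7)→23·7+10≡15=p (all mod 26).

rucep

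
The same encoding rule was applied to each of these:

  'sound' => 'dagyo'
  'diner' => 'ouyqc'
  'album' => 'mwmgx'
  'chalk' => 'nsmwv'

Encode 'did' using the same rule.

The shift depends on letter class: consonant s→d is +11, but vowel o→a is +12. Vowels shift forward by 12 and consonants shift forward by 11.
For did: d(cons)+11=o, i(vowel)+12=u, d(cons)+11=o.

ouo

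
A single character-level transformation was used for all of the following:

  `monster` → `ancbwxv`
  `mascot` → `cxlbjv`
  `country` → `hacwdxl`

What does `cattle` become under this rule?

The output letters match the input read backwards, each shifted +9: monster reversed is retsnom. The word is reversed, then every letter is shifted forward by 9.
For cattle: reverse → elttac; then shift: e+9=n, l+9=u, t+9=c, t+9=c, a+9=j, c+9=l.

nuccjl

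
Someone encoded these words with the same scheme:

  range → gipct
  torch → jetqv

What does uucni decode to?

The output letters match the input read backwards, each shifted +2: range reversed is egnar. The word is reversed, then every letter is shifted forward by 2.
Reversing it on uucni: shift back: u−2=s, u−2=s, c−2=a, n−2=l, i−2=g → ssalg; then reverse → glass.

glass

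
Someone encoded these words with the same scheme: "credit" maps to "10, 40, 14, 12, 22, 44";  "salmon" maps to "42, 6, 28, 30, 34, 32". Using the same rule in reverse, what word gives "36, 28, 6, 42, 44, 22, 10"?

The formula is n = 2×(alphabet index, a=1) + 4.
Decoding 36, 28, 6, 42, 44, 22, 10: 36→(36−4)÷2=16=p, 28→(28−4)÷2=12=l, 6→(6−4)÷2=1=a, 42→(42−4)÷2=19=s, 44→(44−4)÷2=20=t, 22→(22−4)÷2=9=i, 10→(10−4)÷2=3=c.

plastic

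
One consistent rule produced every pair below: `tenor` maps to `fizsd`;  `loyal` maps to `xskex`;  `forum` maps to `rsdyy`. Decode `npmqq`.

blame

Shifts by position in tenor: pos 0: t→f (+12), pos 1: e→i (+4), pos 2: n→z (+12), pos 3: o→s (+4) — repeating every 2. It's a Vigenère-style cipher with numeric key [12,4]: position i shifts by key[i mod 2].
Decoding npmqq: n−12=b, p−4=l, m−12=a, q−4=m, q−12=e.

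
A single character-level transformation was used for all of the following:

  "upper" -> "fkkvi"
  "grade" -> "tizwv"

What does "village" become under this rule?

erooztv

Each letter is replaced by its mirror in the alphabet: a↔z, b↔y, c↔x, and so on (the Atbash cipher).
On village: v↔e, i↔r, l↔o, l↔o, a↔z, g↔t, e↔v.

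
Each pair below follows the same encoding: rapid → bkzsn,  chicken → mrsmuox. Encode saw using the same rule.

Compare letters: r→b is +10, a→k is +10, p→z is +10 — a constant shift. This is a Caesar cipher with shift 10.
On saw: s+10=c, a+10=k, w+10=g.

ckg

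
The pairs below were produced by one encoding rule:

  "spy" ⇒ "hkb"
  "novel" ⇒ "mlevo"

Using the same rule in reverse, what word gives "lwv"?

ode

Each pair mirrors across the alphabet (s↔h, p↔k, y↔b): positions sum to 25. Letters are reflected about the middle of the alphabet (position → 25−position): Atbash.
Undoing it on lwv: l↔o, w↔d, v↔e.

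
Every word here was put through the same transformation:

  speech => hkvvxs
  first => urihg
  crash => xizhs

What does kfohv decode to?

Each pair mirrors across the alphabet (s↔h, p↔k, e↔v): positions sum to 25. This is the alphabet-reversal cipher (Atbash): a becomes z, b becomes y, etc.
Decoding kfohv: k↔p, f↔u, o↔l, h↔s, v↔e.

pulse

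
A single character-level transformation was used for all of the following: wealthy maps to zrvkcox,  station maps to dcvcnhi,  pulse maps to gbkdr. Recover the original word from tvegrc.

w(22)→z(25) and e(4)→r(17) fit y≡25x+21 (mod 26); the inverse of 25 mod 26 is 25. Treating letters as 0–25, the rule is x ↦ 25x + 21 (mod 26).
Decoding tvegrc: t(19)→25·(19−21)≡2=c; v(21)→25·(21−21)≡0=a; e(4)→25·(4−21)≡17=r; g(6)→25·(6−21)≡15=p; r(17)→25·(17−21)≡4=e; c(2)→25·(2−21)≡19=t (all mod 26).

carpet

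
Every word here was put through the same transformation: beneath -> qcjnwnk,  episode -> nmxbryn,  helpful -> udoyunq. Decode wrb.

sin

The output letters match the input read backwards, each shifted +9: beneath reversed is htaeneb. Read the word backwards and shift each letter +9.
Undoing it on wrb: shift back: w−9=n, r−9=i, b−9=s → nis; then reverse → sin.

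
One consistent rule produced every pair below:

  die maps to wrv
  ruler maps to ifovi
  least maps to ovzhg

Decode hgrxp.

Each pair mirrors across the alphabet (d↔w, i↔r, e↔v): positions sum to 25. Each letter is replaced by its mirror in the alphabet: a↔z, b↔y, c↔x, and so on (the Atbash cipher).
Reversing it on hgrxp: h↔s, g↔t, r↔i, x↔c, p↔k.

stick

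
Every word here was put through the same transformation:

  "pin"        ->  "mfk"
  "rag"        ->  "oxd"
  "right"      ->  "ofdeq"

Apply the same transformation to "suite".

prfqb

Compare letters: p→m is +23, i→f is +23, n→k is +23 — a constant shift. It's a constant shift of +23 (ROT23).
On suite: s+23=p, u+23=r, i+23=f, t+23=q, e+23=b.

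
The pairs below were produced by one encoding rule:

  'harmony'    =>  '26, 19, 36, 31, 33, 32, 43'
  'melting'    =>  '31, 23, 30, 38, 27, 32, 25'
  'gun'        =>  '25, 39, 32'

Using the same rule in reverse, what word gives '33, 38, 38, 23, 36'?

h is letter #8 and maps to 26: an offset of 18. Letters become their 1-based position plus 18 (so a→19, b→20, …).
Decoding 33, 38, 38, 23, 36: 33→(33−18)÷1=15=o, 38→(38−18)÷1=20=t, 38→(38−18)÷1=20=t, 23→(23−18)÷1=5=e, 36→(36−18)÷1=18=r.

otter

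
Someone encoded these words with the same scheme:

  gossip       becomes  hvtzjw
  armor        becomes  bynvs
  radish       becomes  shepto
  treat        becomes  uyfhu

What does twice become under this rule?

udjjf

It's a Vigenère-style cipher with numeric key [1,7]: position i shifts by key[i mod 2].
Applying it to twice: t+1=u, w+7=d, i+1=j, c+7=j, e+1=f.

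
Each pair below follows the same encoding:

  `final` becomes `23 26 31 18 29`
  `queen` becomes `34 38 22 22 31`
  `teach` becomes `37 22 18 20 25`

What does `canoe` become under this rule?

20 18 31 32 22

f is letter #6 and maps to 23: an offset of 17. The number is (letter's place in the alphabet, a=1) + 17.
Applying it to canoe: c=3→20, a=1→18, n=14→31, o=15→32, e=5→22.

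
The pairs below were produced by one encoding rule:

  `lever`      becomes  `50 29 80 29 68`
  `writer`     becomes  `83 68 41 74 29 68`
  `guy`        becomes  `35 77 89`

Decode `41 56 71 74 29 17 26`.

l(#12)→50 and e(#5)→29: differences scale by 3, so n = 3·pos + 14. Each letter becomes 3×(its alphabet position, a=1..z=26) + 14.
Decoding 41 56 71 74 29 17 26: 41→(41−14)÷3=9=i, 56→(56−14)÷3=14=n, 71→(71−14)÷3=19=s, 74→(74−14)÷3=20=t, 29→(29−14)÷3=5=e, 17→(17−14)÷3=1=a, 26→(26−14)÷3=4=d.

instead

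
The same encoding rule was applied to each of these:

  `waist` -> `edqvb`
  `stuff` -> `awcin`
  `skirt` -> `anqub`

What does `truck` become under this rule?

Shifts by position in waist: pos 0: w→e (+8), pos 1: a→d (+3), pos 2: i→q (+8), pos 3: s→v (+3) — repeating every 2. A repeating key of period 2 is used — shifts +8, +3 over and over.
On truck: t+8=b, r+3=u, u+8=c, c+3=f, k+8=s.

bucfs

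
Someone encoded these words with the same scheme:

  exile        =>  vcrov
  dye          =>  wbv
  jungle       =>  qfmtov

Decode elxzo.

vocal

Each letter is replaced by its mirror in the alphabet: a↔z, b↔y, c↔x, and so on (the Atbash cipher).
Decoding elxzo: e↔v, l↔o, x↔c, z↔a, o↔l.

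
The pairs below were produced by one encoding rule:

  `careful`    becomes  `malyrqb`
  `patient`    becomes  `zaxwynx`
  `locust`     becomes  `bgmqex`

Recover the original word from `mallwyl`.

carrier

c(2)→m(12) and a(0)→a(0) fit y≡19x+0 (mod 26); the inverse of 19 mod 26 is 11. Each letter's alphabet position (a=0..z=25) is mapped through 19·x+0 mod 26 — an affine cipher.
Decoding mallwyl: m(12)→11·(12−0)≡2=c; a(0)→11·(0−0)≡0=a; l(11)→11·(11−0)≡17=r; l(11)→11·(11−0)≡17=r; w(22)→11·(22−0)≡8=i; y(24)→11·(24−0)≡4=e; l(11)→11·(11−0)≡17=r (all mod 26).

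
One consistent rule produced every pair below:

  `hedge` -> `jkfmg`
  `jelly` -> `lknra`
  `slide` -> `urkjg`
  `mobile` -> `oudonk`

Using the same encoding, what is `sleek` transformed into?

urgkm

Shifts by position in hedge: pos 0: h→j (+2), pos 1: e→k (+6), pos 2: d→f (+2), pos 3: g→m (+6) — repeating every 2. A repeating key of period 2 is used — shifts +2, +6 over and over.
Applying it to sleek: s+2=u, l+6=r, e+2=g, e+6=k, k+2=m.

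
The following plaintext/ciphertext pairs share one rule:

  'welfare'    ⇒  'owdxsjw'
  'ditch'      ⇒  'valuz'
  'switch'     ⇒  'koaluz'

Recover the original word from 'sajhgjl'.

Compare letters: w→o is +18, e→w is +18, l→d is +18 — a constant shift. It's a constant shift of +18 (ROT18).
Decoding sajhgjl: s−18=a, a−18=i, j−18=r, h−18=p, g−18=o, j−18=r, l−18=t.

airport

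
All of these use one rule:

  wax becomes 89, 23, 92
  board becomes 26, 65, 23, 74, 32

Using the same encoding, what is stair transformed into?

Each letter becomes 3×(its alphabet position, a=1..z=26) + 20.
For stair: s=19→77, t=20→80, a=1→23, i=9→47, r=18→74.

77, 80, 23, 47, 74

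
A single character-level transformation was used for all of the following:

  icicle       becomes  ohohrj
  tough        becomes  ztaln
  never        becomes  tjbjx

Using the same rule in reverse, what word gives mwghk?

grace

A repeating key of period 2 is used — shifts +6, +5 over and over.
Undoing it on mwghk: m−6=g, w−5=r, g−6=a, h−5=c, k−6=e.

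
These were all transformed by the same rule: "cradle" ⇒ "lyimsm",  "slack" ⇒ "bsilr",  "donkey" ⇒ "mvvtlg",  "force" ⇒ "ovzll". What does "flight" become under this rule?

Shifts by position in cradle: pos 0: c→l (+9), pos 1: r→y (+7), pos 2: a→i (+8), pos 3: d→m (+9), pos 4: l→s (+7), pos 5: e→m (+8) — repeating every 3. It's a Vigenère-style cipher with numeric key [9,7,8]: position i shifts by key[i mod 3].
On flight: f+9=o, l+7=s, i+8=q, g+9=p, h+7=o, t+8=b.

osqpob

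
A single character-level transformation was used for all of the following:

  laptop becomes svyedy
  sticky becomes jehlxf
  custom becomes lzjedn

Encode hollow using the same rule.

mdssdp

Treating letters as 0–25, the rule is x ↦ 21x + 21 (mod 26).
Applying it to hollow: h(7)→21·7+21≡12=m; o(14)→21·14+21≡3=d; l(11)→21·11+21≡18=s; l(11)→21·11+21≡18=s; o(14)→21·14+21≡3=d; w(22)→21·22+21≡15=p (all mod 26).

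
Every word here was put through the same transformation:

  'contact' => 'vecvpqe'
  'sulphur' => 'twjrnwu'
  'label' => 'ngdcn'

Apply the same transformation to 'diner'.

tgpkf

The output letters match the input read backwards, each shifted +2: contact reversed is tcatnoc. Read the word backwards and shift each letter +2.
For diner: reverse → renid; then shift: r+2=t, e+2=g, n+2=p, i+2=k, d+2=f.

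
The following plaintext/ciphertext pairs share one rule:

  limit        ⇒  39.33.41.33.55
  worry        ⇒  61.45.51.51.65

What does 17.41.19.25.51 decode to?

l(#12)→39 and i(#9)→33: differences scale by 2, so n = 2·pos + 15. The formula is n = 2×(alphabet index, a=1) + 15.
Undoing it on 17.41.19.25.51: 17→(17−15)÷2=1=a, 41→(41−15)÷2=13=m, 19→(19−15)÷2=2=b, 25→(25−15)÷2=5=e, 51→(51−15)÷2=18=r.

amber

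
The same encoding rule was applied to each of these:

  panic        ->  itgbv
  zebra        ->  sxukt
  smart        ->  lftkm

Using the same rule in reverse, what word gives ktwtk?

radar

Each letter is shifted forward by 19 in the alphabet (a Caesar shift of +19).
Undoing it on ktwtk: k−19=r, t−19=a, w−19=d, t−19=a, k−19=r.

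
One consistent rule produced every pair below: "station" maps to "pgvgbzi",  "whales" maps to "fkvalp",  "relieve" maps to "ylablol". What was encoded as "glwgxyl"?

texture

s(18)→p(15) and t(19)→g(6) fit y≡17x+21 (mod 26); the inverse of 17 mod 26 is 23. Each letter's alphabet position (a=0..z=25) is mapped through 17·x+21 mod 26 — an affine cipher.
Decoding glwgxyl: g(6)→23·(6−21)≡19=t; l(11)→23·(11−21)≡4=e; w(22)→23·(22−21)≡23=x; g(6)→23·(6−21)≡19=t; x(23)→23·(23−21)≡20=u; y(24)→23·(24−21)≡17=r; l(11)→23·(11−21)≡4=e (all mod 26).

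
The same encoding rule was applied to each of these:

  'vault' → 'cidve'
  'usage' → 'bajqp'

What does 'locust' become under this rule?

swledf

In vault: v→c is +7, a→i is +8, u→d is +9, l→v is +10 — the shift increases by 1 each position. The shift increases by 1 at each position, starting from +7: 7, 8, 9, ….
Applying it to locust: l+7=s, o+8=w, c+9=l, u+10=e, s+11=d, t+12=f.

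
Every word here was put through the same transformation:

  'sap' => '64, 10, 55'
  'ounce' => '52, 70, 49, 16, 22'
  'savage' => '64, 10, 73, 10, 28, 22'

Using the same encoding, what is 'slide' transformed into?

s(#19)→64 and a(#1)→10: differences scale by 3, so n = 3·pos + 7. With a=1..z=26, the number is 3·pos + 7.
On slide: s=19→64, l=12→43, i=9→34, d=4→19, e=5→22.

64, 43, 34, 19, 22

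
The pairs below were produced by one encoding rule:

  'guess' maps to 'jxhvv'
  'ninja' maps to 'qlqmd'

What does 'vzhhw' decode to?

sweet

Compare letters: g→j is +3, u→x is +3, e→h is +3 — a constant shift. It's a constant shift of +3 (ROT3).
Decoding vzhhw: v−3=s, z−3=w, h−3=e, h−3=e, w−3=t.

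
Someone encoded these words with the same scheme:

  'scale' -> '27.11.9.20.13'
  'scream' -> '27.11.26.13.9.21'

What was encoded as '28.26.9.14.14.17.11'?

traffic

s is letter #19 and maps to 27: an offset of 8. Letters become their 1-based position plus 8 (so a→9, b→10, …).
Decoding 28.26.9.14.14.17.11: 28→(28−8)÷1=20=t, 26→(26−8)÷1=18=r, 9→(9−8)÷1=1=a, 14→(14−8)÷1=6=f, 14→(14−8)÷1=6=f, 17→(17−8)÷1=9=i, 11→(11−8)÷1=3=c.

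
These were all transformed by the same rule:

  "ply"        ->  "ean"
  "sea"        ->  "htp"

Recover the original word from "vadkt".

Compare letters: p→e is +15, l→a is +15, y→n is +15 — a constant shift. Every letter moves 15 places later in the alphabet, wrapping around z→a.
Reversing it on vadkt: v−15=g, a−15=l, d−15=o, k−15=v, t−15=e.

glove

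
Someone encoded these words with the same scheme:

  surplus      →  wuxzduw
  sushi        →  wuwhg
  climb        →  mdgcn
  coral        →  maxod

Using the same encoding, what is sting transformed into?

s(18)→w(22) and u(20)→u(20) fit y≡25x+14 (mod 26); the inverse of 25 mod 26 is 25. Each letter's alphabet position (a=0..z=25) is mapped through 25·x+14 mod 26 — an affine cipher.
For sting: s(18)→25·18+14≡22=w; t(19)→25·19+14≡21=v; i(8)→25·8+14≡6=g; n(13)→25·13+14≡1=b; g(6)→25·6+14≡8=i (all mod 26).

wvgbi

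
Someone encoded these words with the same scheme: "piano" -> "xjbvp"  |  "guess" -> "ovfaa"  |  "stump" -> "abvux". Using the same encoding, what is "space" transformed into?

axbkf

The shift depends on letter class: consonant p→x is +8, but vowel i→j is +1. The rule splits by letter class: vowels +1, consonants +8.
On space: s(cons)+8=a, p(cons)+8=x, a(vowel)+1=b, c(cons)+8=k, e(vowel)+1=f.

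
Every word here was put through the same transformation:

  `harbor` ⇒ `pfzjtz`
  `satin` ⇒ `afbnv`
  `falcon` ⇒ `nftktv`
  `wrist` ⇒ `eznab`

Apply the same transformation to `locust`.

The shift depends on letter class: consonant h→p is +8, but vowel a→f is +5. Two shifts are in play — +5 for a/e/i/o/u, +8 for every other letter.
Applying it to locust: l(cons)+8=t, o(vowel)+5=t, c(cons)+8=k, u(vowel)+5=z, s(cons)+8=a, t(cons)+8=b.

ttkzab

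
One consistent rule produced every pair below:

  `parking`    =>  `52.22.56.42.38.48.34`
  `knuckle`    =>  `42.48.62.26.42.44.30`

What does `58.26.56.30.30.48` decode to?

p(#16)→52 and a(#1)→22: differences scale by 2, so n = 2·pos + 20. With a=1..z=26, the number is 2·pos + 20.
Decoding 58.26.56.30.30.48: 58→(58−20)÷2=19=s, 26→(26−20)÷2=3=c, 56→(56−20)÷2=18=r, 30→(30−20)÷2=5=e, 30→(30−20)÷2=5=e, 48→(48−20)÷2=14=n.

screen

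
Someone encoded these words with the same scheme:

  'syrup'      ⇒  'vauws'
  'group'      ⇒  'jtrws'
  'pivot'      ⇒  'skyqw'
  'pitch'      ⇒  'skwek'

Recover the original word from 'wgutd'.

terra

Shifts by position in syrup: pos 0: s→v (+3), pos 1: y→a (+2), pos 2: r→u (+3), pos 3: u→w (+2) — repeating every 2. It's a Vigenère-style cipher with numeric key [3,2]: position i shifts by key[i mod 2].
Reversing it on wgutd: w−3=t, g−2=e, u−3=r, t−2=r, d−3=a.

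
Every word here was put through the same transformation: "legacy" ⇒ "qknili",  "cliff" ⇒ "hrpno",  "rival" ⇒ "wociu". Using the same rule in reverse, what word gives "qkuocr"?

In legacy: l→q is +5, e→k is +6, g→n is +7, a→i is +8 — the shift increases by 1 each position. The shift increases by 1 at each position, starting from +5: 5, 6, 7, ….
Undoing it on qkuocr: q−5=l, k−6=e, u−7=n, o−8=g, c−9=t, r−10=h.

length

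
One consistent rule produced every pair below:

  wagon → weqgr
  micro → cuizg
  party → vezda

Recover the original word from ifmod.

w(22)→w(22) and a(0)→e(4) fit y≡15x+4 (mod 26); the inverse of 15 mod 26 is 7. Each letter's alphabet position (a=0..z=25) is mapped through 15·x+4 mod 26 — an affine cipher.
Reversing it on ifmod: i(8)→7·(8−4)≡2=c; f(5)→7·(5−4)≡7=h; m(12)→7·(12−4)≡4=e; o(14)→7·(14−4)≡18=s; d(3)→7·(3−4)≡19=t (all mod 26).

chest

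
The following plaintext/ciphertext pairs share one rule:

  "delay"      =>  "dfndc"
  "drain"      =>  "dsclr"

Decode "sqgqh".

spend

In delay: d→d is +0, e→f is +1, l→n is +2, a→d is +3 — the shift increases by 1 each position. Each letter shifts forward by its position index (0, 1, 2, …) — the shift grows by one for each successive letter.
Reversing it on sqgqh: s−0=s, q−1=p, g−2=e, q−3=n, h−4=d.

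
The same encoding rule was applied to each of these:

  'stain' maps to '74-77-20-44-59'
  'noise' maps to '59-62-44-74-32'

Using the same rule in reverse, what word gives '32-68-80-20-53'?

s(#19)→74 and t(#20)→77: differences scale by 3, so n = 3·pos + 17. With a=1..z=26, the number is 3·pos + 17.
Decoding 32-68-80-20-53: 32→(32−17)÷3=5=e, 68→(68−17)÷3=17=q, 80→(80−17)÷3=21=u, 20→(20−17)÷3=1=a, 53→(53−17)÷3=12=l.

equal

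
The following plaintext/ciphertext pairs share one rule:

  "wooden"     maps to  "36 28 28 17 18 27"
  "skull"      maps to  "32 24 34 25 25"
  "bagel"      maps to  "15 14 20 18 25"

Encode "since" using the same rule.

w is letter #23 and maps to 36: an offset of 13. The number is (letter's place in the alphabet, a=1) + 13.
Applying it to since: s=19→32, i=9→22, n=14→27, c=3→16, e=5→18.

32 22 27 16 18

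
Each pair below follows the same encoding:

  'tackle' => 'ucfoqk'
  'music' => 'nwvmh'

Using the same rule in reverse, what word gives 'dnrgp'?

In tackle: t→u is +1, a→c is +2, c→f is +3, k→o is +4 — the shift increases by 1 each position. Letter i (0-indexed) is shifted by i+1, so successive shifts are 1, 2, 3, ….
Reversing it on dnrgp: d−1=c, n−2=l, r−3=o, g−4=c, p−5=k.

clock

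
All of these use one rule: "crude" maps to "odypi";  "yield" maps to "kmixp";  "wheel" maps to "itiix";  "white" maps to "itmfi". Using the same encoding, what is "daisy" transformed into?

pemek

The shift depends on letter class: consonant c→o is +12, but vowel u→y is +4. Vowels shift forward by 4 and consonants shift forward by 12.
For daisy: d(cons)+12=p, a(vowel)+4=e, i(vowel)+4=m, s(cons)+12=e, y(cons)+12=k.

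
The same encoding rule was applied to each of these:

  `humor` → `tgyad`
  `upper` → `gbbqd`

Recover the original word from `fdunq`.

This is a Caesar cipher with shift 12.
Undoing it on fdunq: f−12=t, d−12=r, u−12=i, n−12=b, q−12=e.

tribe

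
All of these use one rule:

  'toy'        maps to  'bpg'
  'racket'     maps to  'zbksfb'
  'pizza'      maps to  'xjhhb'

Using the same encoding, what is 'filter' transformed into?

njtbfz

The rule splits by letter class: vowels +1, consonants +8.
On filter: f(cons)+8=n, i(vowel)+1=j, l(cons)+8=t, t(cons)+8=b, e(vowel)+1=f, r(cons)+8=z.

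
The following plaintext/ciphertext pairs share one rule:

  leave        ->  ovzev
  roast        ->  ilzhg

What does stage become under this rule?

This is the alphabet-reversal cipher (Atbash): a becomes z, b becomes y, etc.
Applying it to stage: s↔h, t↔g, a↔z, g↔t, e↔v.

hgztv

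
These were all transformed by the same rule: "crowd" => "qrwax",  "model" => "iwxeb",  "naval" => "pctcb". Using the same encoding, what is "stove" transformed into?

c(2)→q(16) and r(17)→r(17) fit y≡7x+2 (mod 26); the inverse of 7 mod 26 is 15. This is an affine cipher: with a=0,…,z=25, each position x becomes (7x+2) mod 26.
On stove: s(18)→7·18+2≡24=y; t(19)→7·19+2≡5=f; o(14)→7·14+2≡22=w; v(21)→7·21+2≡19=t; e(4)→7·4+2≡4=e (all mod 26).

yfwte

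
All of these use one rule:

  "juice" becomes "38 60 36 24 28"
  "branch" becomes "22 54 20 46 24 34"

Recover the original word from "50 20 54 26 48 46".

j(#10)→38 and u(#21)→60: differences scale by 2, so n = 2·pos + 18. With a=1..z=26, the number is 2·pos + 18.
Undoing it on 50 20 54 26 48 46: 50→(50−18)÷2=16=p, 20→(20−18)÷2=1=a, 54→(54−18)÷2=18=r, 26→(26−18)÷2=4=d, 48→(48−18)÷2=15=o, 46→(46−18)÷2=14=n.

pardon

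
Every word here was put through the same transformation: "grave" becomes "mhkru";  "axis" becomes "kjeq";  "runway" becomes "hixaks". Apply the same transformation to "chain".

cvkex

g(6)→m(12) and r(17)→h(7) fit y≡9x+10 (mod 26); the inverse of 9 mod 26 is 3. This is an affine cipher: with a=0,…,z=25, each position x becomes (9x+10) mod 26.
On chain: c(2)→9·2+10≡2=c; h(7)→9·7+10≡21=v; a(0)→9·0+10≡10=k; i(8)→9·8+10≡4=e; n(13)→9·13+10≡23=x (all mod 26).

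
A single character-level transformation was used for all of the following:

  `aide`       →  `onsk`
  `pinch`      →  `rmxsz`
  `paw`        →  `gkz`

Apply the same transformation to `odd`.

nny

The output letters match the input read backwards, each shifted +10: aide reversed is edia. The word is reversed, then every letter is shifted forward by 10.
Applying it to odd: reverse → ddo; then shift: d+10=n, d+10=n, o+10=y.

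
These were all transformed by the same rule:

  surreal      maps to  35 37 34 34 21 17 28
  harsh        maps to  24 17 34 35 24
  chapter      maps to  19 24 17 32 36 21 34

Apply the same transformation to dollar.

20 31 28 28 17 34

s is letter #19 and maps to 35: an offset of 16. Letters become their 1-based position plus 16 (so a→17, b→18, …).
On dollar: d=4→20, o=15→31, l=12→28, l=12→28, a=1→17, r=18→34.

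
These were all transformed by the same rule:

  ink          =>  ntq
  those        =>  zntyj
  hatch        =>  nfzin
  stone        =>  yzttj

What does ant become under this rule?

ftz

Two shifts are in play — +5 for a/e/i/o/u, +6 for every other letter.
For ant: a(vowel)+5=f, n(cons)+6=t, t(cons)+6=z.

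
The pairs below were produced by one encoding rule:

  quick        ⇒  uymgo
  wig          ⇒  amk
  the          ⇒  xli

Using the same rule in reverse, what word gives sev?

oar

Every letter moves 4 places later in the alphabet, wrapping around z→a.
Undoing it on sev: s−4=o, e−4=a, v−4=r.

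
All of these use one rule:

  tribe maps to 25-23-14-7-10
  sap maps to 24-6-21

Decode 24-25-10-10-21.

Each letter is replaced by its alphabet position (a=1..z=26) + 5.
Undoing it on 24-25-10-10-21: 24→(24−5)÷1=19=s, 25→(25−5)÷1=20=t, 10→(10−5)÷1=5=e, 10→(10−5)÷1=5=e, 21→(21−5)÷1=16=p.

steep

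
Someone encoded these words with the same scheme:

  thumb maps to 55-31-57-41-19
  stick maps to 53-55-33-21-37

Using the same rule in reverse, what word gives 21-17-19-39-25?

cable

With a=1..z=26, the number is 2·pos + 15.
Undoing it on 21-17-19-39-25: 21→(21−15)÷2=3=c, 17→(17−15)÷2=1=a, 19→(19−15)÷2=2=b, 39→(39−15)÷2=12=l, 25→(25−15)÷2=5=e.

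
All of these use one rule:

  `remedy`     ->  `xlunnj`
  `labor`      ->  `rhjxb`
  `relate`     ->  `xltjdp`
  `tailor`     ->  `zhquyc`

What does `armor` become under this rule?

In remedy: r→x is +6, e→l is +7, m→u is +8, e→n is +9 — the shift increases by 1 each position. Letter i (0-indexed) is shifted by i+6, so successive shifts are 6, 7, 8, ….
On armor: a+6=g, r+7=y, m+8=u, o+9=x, r+10=b.

gyuxb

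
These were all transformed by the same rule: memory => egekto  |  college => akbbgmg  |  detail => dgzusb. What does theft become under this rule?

zpgjz

Each letter's alphabet position (a=0..z=25) is mapped through 3·x+20 mod 26 — an affine cipher.
For theft: t(19)→3·19+20≡25=z; h(7)→3·7+20≡15=p; e(4)→3·4+20≡6=g; f(5)→3·5+20≡9=j; t(19)→3·19+20≡25=z (all mod 26).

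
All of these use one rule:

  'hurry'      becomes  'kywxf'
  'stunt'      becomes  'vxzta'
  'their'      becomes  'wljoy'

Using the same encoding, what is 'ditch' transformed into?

Each letter shifts forward by (position + 3), i.e. 3, 4, 5, … — the shift grows by one for each successive letter.
On ditch: d+3=g, i+4=m, t+5=y, c+6=i, h+7=o.

gmyio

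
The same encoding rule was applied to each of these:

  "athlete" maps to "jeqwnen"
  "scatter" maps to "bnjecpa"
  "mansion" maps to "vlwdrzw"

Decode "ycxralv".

program

Shifts by position in athlete: pos 0: a→j (+9), pos 1: t→e (+11), pos 2: h→q (+9), pos 3: l→w (+11) — repeating every 2. A repeating key of period 2 is used — shifts +9, +11 over and over.
Reversing it on ycxralv: y−9=p, c−11=r, x−9=o, r−11=g, a−9=r, l−11=a, v−9=m.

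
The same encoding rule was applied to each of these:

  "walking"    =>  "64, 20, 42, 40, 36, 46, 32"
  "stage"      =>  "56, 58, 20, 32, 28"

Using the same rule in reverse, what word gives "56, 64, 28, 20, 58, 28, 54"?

sweater

w(#23)→64 and a(#1)→20: differences scale by 2, so n = 2·pos + 18. With a=1..z=26, the number is 2·pos + 18.
Reversing it on 56, 64, 28, 20, 58, 28, 54: 56→(56−18)÷2=19=s, 64→(64−18)÷2=23=w, 28→(28−18)÷2=5=e, 20→(20−18)÷2=1=a, 58→(58−18)÷2=20=t, 28→(28−18)÷2=5=e, 54→(54−18)÷2=18=r.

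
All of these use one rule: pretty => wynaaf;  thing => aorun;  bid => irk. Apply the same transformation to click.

Vowels shift forward by 9 and consonants shift forward by 7.
Applying it to click: c(cons)+7=j, l(cons)+7=s, i(vowel)+9=r, c(cons)+7=j, k(cons)+7=r.

jsrjr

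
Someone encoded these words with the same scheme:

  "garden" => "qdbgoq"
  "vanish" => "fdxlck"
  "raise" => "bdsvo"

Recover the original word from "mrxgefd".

It's a Vigenère-style cipher with numeric key [10,3]: position i shifts by key[i mod 2].
Reversing it on mrxgefd: m−10=c, r−3=o, x−10=n, g−3=d, e−10=u, f−3=c, d−10=t.

conduct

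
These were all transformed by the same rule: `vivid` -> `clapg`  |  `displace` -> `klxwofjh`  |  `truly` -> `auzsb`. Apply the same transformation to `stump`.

zwzts

Shifts by position in vivid: pos 0: v→c (+7), pos 1: i→l (+3), pos 2: v→a (+5), pos 3: i→p (+7), pos 4: d→g (+3) — repeating every 3. A repeating key of period 3 is used — shifts +7, +3, +5 over and over.
For stump: s+7=z, t+3=w, u+5=z, m+7=t, p+3=s.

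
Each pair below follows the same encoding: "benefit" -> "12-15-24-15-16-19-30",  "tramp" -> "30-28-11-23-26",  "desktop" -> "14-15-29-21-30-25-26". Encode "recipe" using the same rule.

28-15-13-19-26-15

b is letter #2 and maps to 12: an offset of 10. The number is (letter's place in the alphabet, a=1) + 10.
Applying it to recipe: r=18→28, e=5→15, c=3→13, i=9→19, p=16→26, e=5→15.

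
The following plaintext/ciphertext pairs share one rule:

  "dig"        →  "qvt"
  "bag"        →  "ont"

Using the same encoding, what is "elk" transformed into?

ryx

Compare letters: d→q is +13, i→v is +13, g→t is +13 — a constant shift. Each letter is shifted forward by 13 in the alphabet (a Caesar shift of +13).
Applying it to elk: e+13=r, l+13=y, k+13=x.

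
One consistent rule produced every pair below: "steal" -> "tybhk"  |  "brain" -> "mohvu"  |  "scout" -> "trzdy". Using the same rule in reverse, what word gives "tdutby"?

sunset

s(18)→t(19) and t(19)→y(24) fit y≡5x+7 (mod 26); the inverse of 5 mod 26 is 21. Treating letters as 0–25, the rule is x ↦ 5x + 7 (mod 26).
Reversing it on tdutby: t(19)→21·(19−7)≡18=s; d(3)→21·(3−7)≡20=u; u(20)→21·(20−7)≡13=n; t(19)→21·(19−7)≡18=s; b(1)→21·(1−7)≡4=e; y(24)→21·(24−7)≡19=t (all mod 26).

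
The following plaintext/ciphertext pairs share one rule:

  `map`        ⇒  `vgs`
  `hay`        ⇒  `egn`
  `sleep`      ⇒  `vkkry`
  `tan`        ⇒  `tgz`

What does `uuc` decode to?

woo

The output letters match the input read backwards, each shifted +6: map reversed is pam. The word is reversed, then every letter is shifted forward by 6.
Undoing it on uuc: shift back: u−6=o, u−6=o, c−6=w → oow; then reverse → woo.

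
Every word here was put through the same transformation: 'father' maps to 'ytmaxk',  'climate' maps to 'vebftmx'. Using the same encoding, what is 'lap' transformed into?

eti

Compare letters: f→y is +19, a→t is +19, t→m is +19 — a constant shift. This is a Caesar cipher with shift 19.
For lap: l+19=e, a+19=t, p+19=i.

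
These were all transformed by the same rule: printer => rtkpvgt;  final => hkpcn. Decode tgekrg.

recipe

This is a Caesar cipher with shift 2.
Decoding tgekrg: t−2=r, g−2=e, e−2=c, k−2=i, r−2=p, g−2=e.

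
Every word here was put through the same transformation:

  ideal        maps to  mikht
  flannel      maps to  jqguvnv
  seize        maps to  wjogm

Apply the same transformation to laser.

pfylz

In ideal: i→m is +4, d→i is +5, e→k is +6, a→h is +7 — the shift increases by 1 each position. Each letter shifts forward by (position + 4), i.e. 4, 5, 6, … — the shift grows by one for each successive letter.
On laser: l+4=p, a+5=f, s+6=y, e+7=l, r+8=z.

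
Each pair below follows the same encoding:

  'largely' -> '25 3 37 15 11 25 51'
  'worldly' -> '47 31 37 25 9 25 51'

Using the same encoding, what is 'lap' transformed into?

25 3 33

With a=1..z=26, the number is 2·pos + 1.
Applying it to lap: l=12→25, a=1→3, p=16→33.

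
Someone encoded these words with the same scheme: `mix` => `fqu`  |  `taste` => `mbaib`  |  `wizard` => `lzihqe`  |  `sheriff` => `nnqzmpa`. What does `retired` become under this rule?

The output letters match the input read backwards, each shifted +8: mix reversed is xim. Read the word backwards and shift each letter +8.
On retired: reverse → deriter; then shift: d+8=l, e+8=m, r+8=z, i+8=q, t+8=b, e+8=m, r+8=z.

lmzqbmz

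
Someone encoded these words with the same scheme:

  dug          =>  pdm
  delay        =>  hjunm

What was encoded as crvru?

The output letters match the input read backwards, each shifted +9: dug reversed is gud. Read the word backwards and shift each letter +9.
Undoing it on crvru: shift back: c−9=t, r−9=i, v−9=m, r−9=i, u−9=l → timil; then reverse → limit.

limit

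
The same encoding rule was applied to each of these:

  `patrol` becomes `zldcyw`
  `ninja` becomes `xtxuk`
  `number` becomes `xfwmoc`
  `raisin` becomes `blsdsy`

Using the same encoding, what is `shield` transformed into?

Shifts by position in patrol: pos 0: p→z (+10), pos 1: a→l (+11), pos 2: t→d (+10), pos 3: r→c (+11) — repeating every 2. The shifts repeat in a cycle of length 2: positions 0,1,… shift by +10, +11, then the pattern repeats.
On shield: s+10=c, h+11=s, i+10=s, e+11=p, l+10=v, d+11=o.

csspvo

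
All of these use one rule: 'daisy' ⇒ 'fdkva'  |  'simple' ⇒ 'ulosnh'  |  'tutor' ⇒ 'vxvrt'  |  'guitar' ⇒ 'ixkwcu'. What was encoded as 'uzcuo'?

Shifts by position in daisy: pos 0: d→f (+2), pos 1: a→d (+3), pos 2: i→k (+2), pos 3: s→v (+3) — repeating every 2. It's a Vigenère-style cipher with numeric key [2,3]: position i shifts by key[i mod 2].
Undoing it on uzcuo: u−2=s, z−3=w, c−2=a, u−3=r, o−2=m.

swarm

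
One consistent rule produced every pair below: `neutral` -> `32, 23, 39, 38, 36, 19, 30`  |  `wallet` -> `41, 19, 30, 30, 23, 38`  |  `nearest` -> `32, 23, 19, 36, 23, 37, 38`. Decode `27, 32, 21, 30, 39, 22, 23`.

include

n is letter #14 and maps to 32: an offset of 18. Each letter is replaced by its alphabet position (a=1..z=26) + 18.
Decoding 27, 32, 21, 30, 39, 22, 23: 27→(27−18)÷1=9=i, 32→(32−18)÷1=14=n, 21→(21−18)÷1=3=c, 30→(30−18)÷1=12=l, 39→(39−18)÷1=21=u, 22→(22−18)÷1=4=d, 23→(23−18)÷1=5=e.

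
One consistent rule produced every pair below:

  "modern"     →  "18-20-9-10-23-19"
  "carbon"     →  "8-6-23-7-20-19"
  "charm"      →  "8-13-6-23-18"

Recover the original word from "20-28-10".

owe

m is letter #13 and maps to 18: an offset of 5. Each letter is replaced by its alphabet position (a=1..z=26) + 5.
Undoing it on 20-28-10: 20→(20−5)÷1=15=o, 28→(28−5)÷1=23=w, 10→(10−5)÷1=5=e.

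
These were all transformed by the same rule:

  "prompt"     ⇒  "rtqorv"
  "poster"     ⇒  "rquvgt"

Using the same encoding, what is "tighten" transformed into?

vkijvgp

Compare letters: p→r is +2, r→t is +2, o→q is +2 — a constant shift. Each letter is shifted forward by 2 in the alphabet (a Caesar shift of +2).
For tighten: t+2=v, i+2=k, g+2=i, h+2=j, t+2=v, e+2=g, n+2=p.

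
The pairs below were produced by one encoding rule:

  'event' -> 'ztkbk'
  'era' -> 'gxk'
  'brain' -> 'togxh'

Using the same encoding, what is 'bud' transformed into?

jah

Two steps: reverse the string, then apply a Caesar shift of +6.
Applying it to bud: reverse → dub; then shift: d+6=j, u+6=a, b+6=h.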